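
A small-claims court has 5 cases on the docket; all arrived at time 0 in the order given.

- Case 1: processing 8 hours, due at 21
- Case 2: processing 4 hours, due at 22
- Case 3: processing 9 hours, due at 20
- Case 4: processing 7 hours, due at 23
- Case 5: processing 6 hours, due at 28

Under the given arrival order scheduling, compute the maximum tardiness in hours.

6

FIFO (arrival order): Case 1 Case 2 Case 3 Case 4 Case 5.
Case 1: 0→8, due 21, tardiness 0
Case 2: 8→12, due 22, tardiness 0
Case 3: 12→21, due 20, tardiness 1
Case 4: 21→28, due 23, tardiness 5
Case 5: 28→34, due 28, tardiness 6
Maximum = 6.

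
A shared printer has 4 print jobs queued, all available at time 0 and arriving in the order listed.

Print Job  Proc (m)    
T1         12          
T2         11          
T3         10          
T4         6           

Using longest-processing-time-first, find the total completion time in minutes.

LPT (decreasing processing time): T1 T2 T3 T4.
T1: 0→12
T2: 12→23
T3: 23→33
T4: 33→39
Sum = 12+23+33+39 = 107.

107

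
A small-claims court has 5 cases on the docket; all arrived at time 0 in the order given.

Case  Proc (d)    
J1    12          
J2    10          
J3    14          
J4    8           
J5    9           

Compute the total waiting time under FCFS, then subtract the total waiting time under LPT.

-7

FIFO (arrival order): J1 J2 J3 J4 J5.
J1: waits 0, runs 0→12
J2: waits 12, runs 12→22
J3: waits 22, runs 22→36
J4: waits 36, runs 36→44
J5: waits 44, runs 44→53
Sum = 0+12+22+36+44 = 114.
LPT (decreasing processing time): J3 J1 J2 J5 J4.
J3: waits 0, runs 0→14
J1: waits 14, runs 14→26
J2: waits 26, runs 26→36
J5: waits 36, runs 36→45
J4: waits 45, runs 45→53
Sum = 0+14+26+36+45 = 121.
Difference = 114 − 121 = -7.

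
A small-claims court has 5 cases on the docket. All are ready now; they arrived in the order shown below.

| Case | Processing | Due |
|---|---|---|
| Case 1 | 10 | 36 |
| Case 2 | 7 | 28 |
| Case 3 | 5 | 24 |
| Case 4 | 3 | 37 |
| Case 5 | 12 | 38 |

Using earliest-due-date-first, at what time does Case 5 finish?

37

EDD (increasing due date): Case 3 Case 2 Case 1 Case 4 Case 5.
Case 3: 0→5
Case 2: 5→12
Case 1: 12→22
Case 4: 22→25
Case 5: 25→37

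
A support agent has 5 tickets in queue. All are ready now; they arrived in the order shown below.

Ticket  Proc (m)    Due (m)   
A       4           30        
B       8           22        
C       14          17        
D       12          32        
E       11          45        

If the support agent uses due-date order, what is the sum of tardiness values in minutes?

10

EDD (increasing due date): C B A D E.
C: 0→14, due 17, tardiness 0
B: 14→22, due 22, tardiness 0
A: 22→26, due 30, tardiness 0
D: 26→38, due 32, tardiness 6
E: 38→49, due 45, tardiness 4
Sum = 0+0+0+6+4 = 10.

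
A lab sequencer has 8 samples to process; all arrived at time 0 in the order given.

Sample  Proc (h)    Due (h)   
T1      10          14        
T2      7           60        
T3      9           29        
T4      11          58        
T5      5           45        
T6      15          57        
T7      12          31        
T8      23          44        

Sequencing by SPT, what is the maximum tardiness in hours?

SPT (increasing processing time): T5 T2 T3 T1 T4 T7 T6 T8.
T5: 0→5, due 45, tardiness 0
T2: 5→12, due 60, tardiness 0
T3: 12→21, due 29, tardiness 0
T1: 21→31, due 14, tardiness 17
T4: 31→42, due 58, tardiness 0
T7: 42→54, due 31, tardiness 23
T6: 54→69, due 57, tardiness 12
T8: 69→92, due 44, tardiness 48
Maximum = 48.

48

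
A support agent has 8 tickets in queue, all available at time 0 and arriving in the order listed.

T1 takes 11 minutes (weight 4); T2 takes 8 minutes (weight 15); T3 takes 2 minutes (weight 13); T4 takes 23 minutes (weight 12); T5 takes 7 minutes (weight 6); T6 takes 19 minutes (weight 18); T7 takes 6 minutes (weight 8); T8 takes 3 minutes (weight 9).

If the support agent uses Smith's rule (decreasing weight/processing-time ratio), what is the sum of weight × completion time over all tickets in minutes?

WSPT (decreasing weight/processing-time ratio): T3 T8 T2 T7 T6 T5 T4 T1.
T3: finishes 2, weight 13, w·C = 26
T8: finishes 5, weight 9, w·C = 45
T2: finishes 13, weight 15, w·C = 195
T7: finishes 19, weight 8, w·C = 152
T6: finishes 38, weight 18, w·C = 684
T5: finishes 45, weight 6, w·C = 270
T4: finishes 68, weight 12, w·C = 816
T1: finishes 79, weight 4, w·C = 316
Sum = 26+45+195+152+684+270+816+316 = 2504.

2504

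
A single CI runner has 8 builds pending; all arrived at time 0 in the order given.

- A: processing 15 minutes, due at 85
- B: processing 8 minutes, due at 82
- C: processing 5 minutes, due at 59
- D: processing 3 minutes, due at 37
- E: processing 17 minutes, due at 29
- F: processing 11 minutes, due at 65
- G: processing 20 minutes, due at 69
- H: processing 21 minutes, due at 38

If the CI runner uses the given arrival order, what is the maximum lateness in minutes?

FIFO (arrival order): A B C D E F G H.
A: 0→15, due 85, lateness -70
B: 15→23, due 82, lateness -59
C: 23→28, due 59, lateness -31
D: 28→31, due 37, lateness -6
E: 31→48, due 29, lateness 19
F: 48→59, due 65, lateness -6
G: 59→79, due 69, lateness 10
H: 79→100, due 38, lateness 62
Maximum = 62.

62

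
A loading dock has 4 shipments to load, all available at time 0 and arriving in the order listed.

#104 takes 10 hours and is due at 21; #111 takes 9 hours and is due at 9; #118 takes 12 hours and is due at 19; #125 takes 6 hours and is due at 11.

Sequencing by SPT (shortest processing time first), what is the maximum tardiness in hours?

18

SPT (increasing processing time): #125 #111 #104 #118.
#125: 0→6, due 11, tardiness 0
#111: 6→15, due 9, tardiness 6
#104: 15→25, due 21, tardiness 4
#118: 25→37, due 19, tardiness 18
Maximum = 18.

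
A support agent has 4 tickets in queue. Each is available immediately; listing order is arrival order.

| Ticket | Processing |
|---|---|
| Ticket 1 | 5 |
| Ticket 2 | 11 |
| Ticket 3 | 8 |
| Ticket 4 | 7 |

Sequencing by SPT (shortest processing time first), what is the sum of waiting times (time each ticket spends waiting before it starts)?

37

SPT (increasing processing time): Ticket 1 Ticket 4 Ticket 3 Ticket 2.
Ticket 1: waits 0, runs 0→5
Ticket 4: waits 5, runs 5→12
Ticket 3: waits 12, runs 12→20
Ticket 2: waits 20, runs 20→31
Sum = 0+5+12+20 = 37.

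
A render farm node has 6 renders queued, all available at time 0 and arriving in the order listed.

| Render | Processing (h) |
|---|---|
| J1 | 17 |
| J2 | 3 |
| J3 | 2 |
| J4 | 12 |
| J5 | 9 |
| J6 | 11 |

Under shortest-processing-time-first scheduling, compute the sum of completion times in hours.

SPT (increasing processing time): J3 J2 J5 J6 J4 J1.
J3: 0→2
J2: 2→5
J5: 5→14
J6: 14→25
J4: 25→37
J1: 37→54
Sum = 2+5+14+25+37+54 = 137.

137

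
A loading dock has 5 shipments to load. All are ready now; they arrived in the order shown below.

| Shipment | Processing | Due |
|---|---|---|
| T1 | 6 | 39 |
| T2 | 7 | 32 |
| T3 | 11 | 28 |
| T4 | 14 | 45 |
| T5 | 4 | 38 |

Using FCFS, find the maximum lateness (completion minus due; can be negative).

FIFO (arrival order): T1 T2 T3 T4 T5.
T1: 0→6, due 39, lateness -33
T2: 6→13, due 32, lateness -19
T3: 13→24, due 28, lateness -4
T4: 24→38, due 45, lateness -7
T5: 38→42, due 38, lateness 4
Maximum = 4.

4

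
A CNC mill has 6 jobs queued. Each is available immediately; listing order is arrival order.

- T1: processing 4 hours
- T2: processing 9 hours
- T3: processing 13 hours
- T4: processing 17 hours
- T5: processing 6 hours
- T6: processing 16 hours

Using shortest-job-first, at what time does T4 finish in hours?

65

SPT (increasing processing time): T1 T5 T2 T3 T6 T4.
T1: 0→4
T5: 4→10
T2: 10→19
T3: 19→32
T6: 32→48
T4: 48→65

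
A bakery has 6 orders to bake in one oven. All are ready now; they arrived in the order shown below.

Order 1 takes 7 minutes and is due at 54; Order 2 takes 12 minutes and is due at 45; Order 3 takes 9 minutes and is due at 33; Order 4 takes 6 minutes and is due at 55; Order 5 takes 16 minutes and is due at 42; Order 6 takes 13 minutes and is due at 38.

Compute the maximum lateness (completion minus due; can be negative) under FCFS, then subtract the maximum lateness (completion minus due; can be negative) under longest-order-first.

FIFO (arrival order): Order 1 Order 2 Order 3 Order 4 Order 5 Order 6.
Order 1: 0→7, due 54, lateness -47
Order 2: 7→19, due 45, lateness -26
Order 3: 19→28, due 33, lateness -5
Order 4: 28→34, due 55, lateness -21
Order 5: 34→50, due 42, lateness 8
Order 6: 50→63, due 38, lateness 25
Maximum = 25.
LPT (decreasing processing time): Order 5 Order 6 Order 2 Order 3 Order 1 Order 4.
Order 5: 0→16, due 42, lateness -26
Order 6: 16→29, due 38, lateness -9
Order 2: 29→41, due 45, lateness -4
Order 3: 41→50, due 33, lateness 17
Order 1: 50→57, due 54, lateness 3
Order 4: 57→63, due 55, lateness 8
Maximum = 17.
Difference = 25 − 17 = 8.

8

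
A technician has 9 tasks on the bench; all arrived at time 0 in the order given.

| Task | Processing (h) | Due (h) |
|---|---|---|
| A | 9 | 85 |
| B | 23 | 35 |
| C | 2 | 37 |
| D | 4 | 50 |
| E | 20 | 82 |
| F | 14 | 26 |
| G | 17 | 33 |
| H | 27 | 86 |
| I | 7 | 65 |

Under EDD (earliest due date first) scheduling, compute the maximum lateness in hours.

EDD (increasing due date): F G B C D I E A H.
F: 0→14, due 26, lateness -12
G: 14→31, due 33, lateness -2
B: 31→54, due 35, lateness 19
C: 54→56, due 37, lateness 19
D: 56→60, due 50, lateness 10
I: 60→67, due 65, lateness 2
E: 67→87, due 82, lateness 5
A: 87→96, due 85, lateness 11
H: 96→123, due 86, lateness 37
Maximum = 37.

37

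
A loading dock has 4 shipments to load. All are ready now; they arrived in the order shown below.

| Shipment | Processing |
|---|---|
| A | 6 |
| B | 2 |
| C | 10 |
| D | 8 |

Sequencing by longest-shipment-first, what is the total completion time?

LPT (decreasing processing time): C D A B.
C: 0→10
D: 10→18
A: 18→24
B: 24→26
Sum = 10+18+24+26 = 78.

78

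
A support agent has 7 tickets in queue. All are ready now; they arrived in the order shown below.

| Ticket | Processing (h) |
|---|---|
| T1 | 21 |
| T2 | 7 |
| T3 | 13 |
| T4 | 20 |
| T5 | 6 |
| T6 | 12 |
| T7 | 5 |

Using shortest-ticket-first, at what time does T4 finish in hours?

63

SPT (increasing processing time): T7 T5 T2 T6 T3 T4 T1.
T7: 0→5
T5: 5→11
T2: 11→18
T6: 18→30
T3: 30→43
T4: 43→63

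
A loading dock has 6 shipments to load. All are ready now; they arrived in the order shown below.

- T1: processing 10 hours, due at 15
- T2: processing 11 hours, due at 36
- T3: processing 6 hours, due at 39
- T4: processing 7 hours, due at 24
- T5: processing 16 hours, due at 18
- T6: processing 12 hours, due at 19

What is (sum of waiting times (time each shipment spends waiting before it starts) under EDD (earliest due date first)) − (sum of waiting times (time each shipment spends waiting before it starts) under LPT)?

-13

EDD (increasing due date): T1 T5 T6 T4 T2 T3.
T1: waits 0, runs 0→10
T5: waits 10, runs 10→26
T6: waits 26, runs 26→38
T4: waits 38, runs 38→45
T2: waits 45, runs 45→56
T3: waits 56, runs 56→62
Sum = 0+10+26+38+45+56 = 175.
LPT (decreasing processing time): T5 T6 T2 T1 T4 T3.
T5: waits 0, runs 0→16
T6: waits 16, runs 16→28
T2: waits 28, runs 28→39
T1: waits 39, runs 39→49
T4: waits 49, runs 49→56
T3: waits 56, runs 56→62
Sum = 0+16+28+39+49+56 = 188.
Difference = 175 − 188 = -13.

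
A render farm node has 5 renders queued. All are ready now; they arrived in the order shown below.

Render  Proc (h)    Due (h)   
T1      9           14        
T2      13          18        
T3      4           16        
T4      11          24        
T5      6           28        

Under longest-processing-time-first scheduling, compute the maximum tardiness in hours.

LPT (decreasing processing time): T2 T4 T1 T5 T3.
T2: 0→13, due 18, tardiness 0
T4: 13→24, due 24, tardiness 0
T1: 24→33, due 14, tardiness 19
T5: 33→39, due 28, tardiness 11
T3: 39→43, due 16, tardiness 27
Maximum = 27.

27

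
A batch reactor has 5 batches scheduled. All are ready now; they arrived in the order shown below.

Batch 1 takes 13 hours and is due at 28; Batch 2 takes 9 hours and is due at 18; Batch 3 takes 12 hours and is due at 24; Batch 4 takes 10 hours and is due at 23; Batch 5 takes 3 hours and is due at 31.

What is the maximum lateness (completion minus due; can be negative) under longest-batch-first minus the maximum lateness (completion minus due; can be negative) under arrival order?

5

LPT (decreasing processing time): Batch 1 Batch 3 Batch 4 Batch 2 Batch 5.
Batch 1: 0→13, due 28, lateness -15
Batch 3: 13→25, due 24, lateness 1
Batch 4: 25→35, due 23, lateness 12
Batch 2: 35→44, due 18, lateness 26
Batch 5: 44→47, due 31, lateness 16
Maximum = 26.
FIFO (arrival order): Batch 1 Batch 2 Batch 3 Batch 4 Batch 5.
Batch 1: 0→13, due 28, lateness -15
Batch 2: 13→22, due 18, lateness 4
Batch 3: 22→34, due 24, lateness 10
Batch 4: 34→44, due 23, lateness 21
Batch 5: 44→47, due 31, lateness 16
Maximum = 21.
Difference = 26 − 21 = 5.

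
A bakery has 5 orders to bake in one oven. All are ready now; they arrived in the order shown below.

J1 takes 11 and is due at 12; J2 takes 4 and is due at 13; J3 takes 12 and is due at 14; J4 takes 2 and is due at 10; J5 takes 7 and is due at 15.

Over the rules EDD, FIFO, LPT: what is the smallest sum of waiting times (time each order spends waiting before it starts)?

EDD (increasing due date): J4 J1 J2 J3 J5.
J4: waits 0, runs 0→2
J1: waits 2, runs 2→13
J2: waits 13, runs 13→17
J3: waits 17, runs 17→29
J5: waits 29, runs 29→36
Sum = 0+2+13+17+29 = 61.
FIFO (arrival order): J1 J2 J3 J4 J5.
J1: waits 0, runs 0→11
J2: waits 11, runs 11→15
J3: waits 15, runs 15→27
J4: waits 27, runs 27→29
J5: waits 29, runs 29→36
Sum = 0+11+15+27+29 = 82.
LPT (decreasing processing time): J3 J1 J5 J2 J4.
J3: waits 0, runs 0→12
J1: waits 12, runs 12→23
J5: waits 23, runs 23→30
J2: waits 30, runs 30→34
J4: waits 34, runs 34→36
Sum = 0+12+23+30+34 = 99.
EDD 61, FIFO 82, LPT 99 → minimum 61.

61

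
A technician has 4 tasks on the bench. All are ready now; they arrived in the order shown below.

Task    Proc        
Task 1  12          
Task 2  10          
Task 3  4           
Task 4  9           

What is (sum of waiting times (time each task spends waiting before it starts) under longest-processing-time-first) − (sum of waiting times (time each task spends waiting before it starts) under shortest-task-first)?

25

LPT (decreasing processing time): Task 1 Task 2 Task 4 Task 3.
Task 1: waits 0, runs 0→12
Task 2: waits 12, runs 12→22
Task 4: waits 22, runs 22→31
Task 3: waits 31, runs 31→35
Sum = 0+12+22+31 = 65.
SPT (increasing processing time): Task 3 Task 4 Task 2 Task 1.
Task 3: waits 0, runs 0→4
Task 4: waits 4, runs 4→13
Task 2: waits 13, runs 13→23
Task 1: waits 23, runs 23→35
Sum = 0+4+13+23 = 40.
Difference = 65 − 40 = 25.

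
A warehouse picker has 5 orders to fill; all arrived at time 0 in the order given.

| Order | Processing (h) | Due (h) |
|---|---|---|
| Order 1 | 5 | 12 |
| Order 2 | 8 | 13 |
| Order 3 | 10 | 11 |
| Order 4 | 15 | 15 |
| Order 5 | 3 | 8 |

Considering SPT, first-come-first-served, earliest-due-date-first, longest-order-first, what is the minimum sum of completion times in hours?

94

SPT (increasing processing time): Order 5 Order 1 Order 2 Order 3 Order 4.
Order 5: 0→3
Order 1: 3→8
Order 2: 8→16
Order 3: 16→26
Order 4: 26→41
Sum = 3+8+16+26+41 = 94.
FIFO (arrival order): Order 1 Order 2 Order 3 Order 4 Order 5.
Order 1: 0→5
Order 2: 5→13
Order 3: 13→23
Order 4: 23→38
Order 5: 38→41
Sum = 5+13+23+38+41 = 120.
EDD (increasing due date): Order 5 Order 3 Order 1 Order 2 Order 4.
Order 5: 0→3
Order 3: 3→13
Order 1: 13→18
Order 2: 18→26
Order 4: 26→41
Sum = 3+13+18+26+41 = 101.
LPT (decreasing processing time): Order 4 Order 3 Order 2 Order 1 Order 5.
Order 4: 0→15
Order 3: 15→25
Order 2: 25→33
Order 1: 33→38
Order 5: 38→41
Sum = 15+25+33+38+41 = 152.
SPT 94, FIFO 120, EDD 101, LPT 152 → minimum 94.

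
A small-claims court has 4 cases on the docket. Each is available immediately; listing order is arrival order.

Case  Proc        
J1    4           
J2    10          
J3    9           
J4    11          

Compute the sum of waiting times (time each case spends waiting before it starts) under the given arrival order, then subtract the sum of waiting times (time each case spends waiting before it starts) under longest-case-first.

FIFO (arrival order): J1 J2 J3 J4.
J1: waits 0, runs 0→4
J2: waits 4, runs 4→14
J3: waits 14, runs 14→23
J4: waits 23, runs 23→34
Sum = 0+4+14+23 = 41.
LPT (decreasing processing time): J4 J2 J3 J1.
J4: waits 0, runs 0→11
J2: waits 11, runs 11→21
J3: waits 21, runs 21→30
J1: waits 30, runs 30→34
Sum = 0+11+21+30 = 62.
Difference = 41 − 62 = -21.

-21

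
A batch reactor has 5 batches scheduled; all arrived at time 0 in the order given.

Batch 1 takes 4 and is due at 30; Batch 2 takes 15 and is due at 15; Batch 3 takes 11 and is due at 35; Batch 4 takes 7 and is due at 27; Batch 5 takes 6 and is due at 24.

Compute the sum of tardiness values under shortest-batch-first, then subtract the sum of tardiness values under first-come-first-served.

SPT (increasing processing time): Batch 1 Batch 5 Batch 4 Batch 3 Batch 2.
Batch 1: 0→4, due 30, tardiness 0
Batch 5: 4→10, due 24, tardiness 0
Batch 4: 10→17, due 27, tardiness 0
Batch 3: 17→28, due 35, tardiness 0
Batch 2: 28→43, due 15, tardiness 28
Sum = 0+0+0+0+28 = 28.
FIFO (arrival order): Batch 1 Batch 2 Batch 3 Batch 4 Batch 5.
Batch 1: 0→4, due 30, tardiness 0
Batch 2: 4→19, due 15, tardiness 4
Batch 3: 19→30, due 35, tardiness 0
Batch 4: 30→37, due 27, tardiness 10
Batch 5: 37→43, due 24, tardiness 19
Sum = 0+4+0+10+19 = 33.
Difference = 28 − 33 = -5.

-5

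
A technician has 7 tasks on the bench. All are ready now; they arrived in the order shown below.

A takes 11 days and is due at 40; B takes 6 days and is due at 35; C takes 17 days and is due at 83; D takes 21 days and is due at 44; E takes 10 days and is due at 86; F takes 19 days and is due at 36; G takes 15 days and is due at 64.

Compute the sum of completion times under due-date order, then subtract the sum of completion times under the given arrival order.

EDD (increasing due date): B F A D G C E.
B: 0→6
F: 6→25
A: 25→36
D: 36→57
G: 57→72
C: 72→89
E: 89→99
Sum = 6+25+36+57+72+89+99 = 384.
FIFO (arrival order): A B C D E F G.
A: 0→11
B: 11→17
C: 17→34
D: 34→55
E: 55→65
F: 65→84
G: 84→99
Sum = 11+17+34+55+65+84+99 = 365.
Difference = 384 − 365 = 19.

19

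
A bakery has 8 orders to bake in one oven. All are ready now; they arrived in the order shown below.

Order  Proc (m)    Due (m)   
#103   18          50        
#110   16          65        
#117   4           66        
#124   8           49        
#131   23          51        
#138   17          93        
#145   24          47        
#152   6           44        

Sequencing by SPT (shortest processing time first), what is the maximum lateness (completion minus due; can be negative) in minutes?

69

SPT (increasing processing time): #117 #152 #124 #110 #138 #103 #131 #145.
#117: 0→4, due 66, lateness -62
#152: 4→10, due 44, lateness -34
#124: 10→18, due 49, lateness -31
#110: 18→34, due 65, lateness -31
#138: 34→51, due 93, lateness -42
#103: 51→69, due 50, lateness 19
#131: 69→92, due 51, lateness 41
#145: 92→116, due 47, lateness 69
Maximum = 69.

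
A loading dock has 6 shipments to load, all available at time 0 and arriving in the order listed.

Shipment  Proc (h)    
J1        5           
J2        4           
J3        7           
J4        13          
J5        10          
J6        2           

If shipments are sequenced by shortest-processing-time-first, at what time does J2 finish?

6

SPT (increasing processing time): J6 J2 J1 J3 J5 J4.
J6: 0→2
J2: 2→6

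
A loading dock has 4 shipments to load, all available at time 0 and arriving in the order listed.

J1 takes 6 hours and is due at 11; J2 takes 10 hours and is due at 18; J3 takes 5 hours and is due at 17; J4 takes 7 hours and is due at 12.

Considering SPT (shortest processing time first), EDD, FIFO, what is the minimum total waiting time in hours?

SPT (increasing processing time): J3 J1 J4 J2.
J3: waits 0, runs 0→5
J1: waits 5, runs 5→11
J4: waits 11, runs 11→18
J2: waits 18, runs 18→28
Sum = 0+5+11+18 = 34.
EDD (increasing due date): J1 J4 J3 J2.
J1: waits 0, runs 0→6
J4: waits 6, runs 6→13
J3: waits 13, runs 13→18
J2: waits 18, runs 18→28
Sum = 0+6+13+18 = 37.
FIFO (arrival order): J1 J2 J3 J4.
J1: waits 0, runs 0→6
J2: waits 6, runs 6→16
J3: waits 16, runs 16→21
J4: waits 21, runs 21→28
Sum = 0+6+16+21 = 43.
SPT 34, EDD 37, FIFO 43 → minimum 34.

34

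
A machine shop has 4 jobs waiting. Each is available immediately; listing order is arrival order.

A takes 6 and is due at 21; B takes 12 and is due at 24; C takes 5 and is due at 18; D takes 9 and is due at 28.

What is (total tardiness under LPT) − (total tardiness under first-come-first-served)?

LPT (decreasing processing time): B D A C.
B: 0→12, due 24, tardiness 0
D: 12→21, due 28, tardiness 0
A: 21→27, due 21, tardiness 6
C: 27→32, due 18, tardiness 14
Sum = 0+0+6+14 = 20.
FIFO (arrival order): A B C D.
A: 0→6, due 21, tardiness 0
B: 6→18, due 24, tardiness 0
C: 18→23, due 18, tardiness 5
D: 23→32, due 28, tardiness 4
Sum = 0+0+5+4 = 9.
Difference = 20 − 9 = 11.

11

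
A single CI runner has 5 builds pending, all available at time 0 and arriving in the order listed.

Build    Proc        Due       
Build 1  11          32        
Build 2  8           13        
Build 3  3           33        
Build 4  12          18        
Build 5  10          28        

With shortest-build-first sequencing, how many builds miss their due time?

SPT (increasing processing time): Build 3 Build 2 Build 5 Build 1 Build 4.
Build 3: 0→3, due 33, tardiness 0
Build 2: 3→11, due 13, tardiness 0
Build 5: 11→21, due 28, tardiness 0
Build 1: 21→32, due 32, tardiness 0
Build 4: 32→44, due 18, tardiness 26
Late builds: 1.

1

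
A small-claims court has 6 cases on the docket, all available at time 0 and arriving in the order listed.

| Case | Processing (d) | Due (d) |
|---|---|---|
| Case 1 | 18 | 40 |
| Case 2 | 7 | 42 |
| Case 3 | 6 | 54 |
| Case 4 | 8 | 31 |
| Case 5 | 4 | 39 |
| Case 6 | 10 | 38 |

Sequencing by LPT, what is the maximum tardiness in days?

LPT (decreasing processing time): Case 1 Case 6 Case 4 Case 2 Case 3 Case 5.
Case 1: 0→18, due 40, tardiness 0
Case 6: 18→28, due 38, tardiness 0
Case 4: 28→36, due 31, tardiness 5
Case 2: 36→43, due 42, tardiness 1
Case 3: 43→49, due 54, tardiness 0
Case 5: 49→53, due 39, tardiness 14
Maximum = 14.

14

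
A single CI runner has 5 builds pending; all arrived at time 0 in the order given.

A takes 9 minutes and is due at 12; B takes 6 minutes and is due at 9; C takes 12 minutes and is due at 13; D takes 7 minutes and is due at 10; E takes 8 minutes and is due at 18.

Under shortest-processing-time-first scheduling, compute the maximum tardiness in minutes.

29

SPT (increasing processing time): B D E A C.
B: 0→6, due 9, tardiness 0
D: 6→13, due 10, tardiness 3
E: 13→21, due 18, tardiness 3
A: 21→30, due 12, tardiness 18
C: 30→42, due 13, tardiness 29
Maximum = 29.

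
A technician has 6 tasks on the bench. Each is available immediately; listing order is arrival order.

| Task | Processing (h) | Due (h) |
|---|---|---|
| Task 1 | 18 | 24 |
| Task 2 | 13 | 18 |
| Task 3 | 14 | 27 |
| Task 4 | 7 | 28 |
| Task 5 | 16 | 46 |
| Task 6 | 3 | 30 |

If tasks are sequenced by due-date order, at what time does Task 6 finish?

55

EDD (increasing due date): Task 2 Task 1 Task 3 Task 4 Task 6 Task 5.
Task 2: 0→13
Task 1: 13→31
Task 3: 31→45
Task 4: 45→52
Task 6: 52→55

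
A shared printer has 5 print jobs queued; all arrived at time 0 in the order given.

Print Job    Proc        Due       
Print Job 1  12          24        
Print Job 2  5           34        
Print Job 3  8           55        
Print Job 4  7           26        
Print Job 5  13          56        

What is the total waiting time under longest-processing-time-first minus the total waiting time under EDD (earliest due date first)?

24

LPT (decreasing processing time): Print Job 5 Print Job 1 Print Job 3 Print Job 4 Print Job 2.
Print Job 5: waits 0, runs 0→13
Print Job 1: waits 13, runs 13→25
Print Job 3: waits 25, runs 25→33
Print Job 4: waits 33, runs 33→40
Print Job 2: waits 40, runs 40→45
Sum = 0+13+25+33+40 = 111.
EDD (increasing due date): Print Job 1 Print Job 4 Print Job 2 Print Job 3 Print Job 5.
Print Job 1: waits 0, runs 0→12
Print Job 4: waits 12, runs 12→19
Print Job 2: waits 19, runs 19→24
Print Job 3: waits 24, runs 24→32
Print Job 5: waits 32, runs 32→45
Sum = 0+12+19+24+32 = 87.
Difference = 111 − 87 = 24.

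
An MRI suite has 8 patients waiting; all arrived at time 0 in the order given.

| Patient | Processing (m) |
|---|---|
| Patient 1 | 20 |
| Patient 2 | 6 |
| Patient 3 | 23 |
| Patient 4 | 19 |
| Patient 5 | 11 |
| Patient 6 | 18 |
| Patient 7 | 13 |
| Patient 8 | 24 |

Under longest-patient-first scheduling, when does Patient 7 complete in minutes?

LPT (decreasing processing time): Patient 8 Patient 3 Patient 1 Patient 4 Patient 6 Patient 7 Patient 5 Patient 2.
Patient 8: 0→24
Patient 3: 24→47
Patient 1: 47→67
Patient 4: 67→86
Patient 6: 86→104
Patient 7: 104→117

117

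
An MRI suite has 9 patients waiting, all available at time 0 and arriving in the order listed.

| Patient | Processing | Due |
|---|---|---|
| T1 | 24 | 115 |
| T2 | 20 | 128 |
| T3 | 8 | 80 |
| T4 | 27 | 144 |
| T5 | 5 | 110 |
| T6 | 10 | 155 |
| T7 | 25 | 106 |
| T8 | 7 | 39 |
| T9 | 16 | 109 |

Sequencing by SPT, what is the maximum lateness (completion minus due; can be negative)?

SPT (increasing processing time): T5 T8 T3 T6 T9 T2 T1 T7 T4.
T5: 0→5, due 110, lateness -105
T8: 5→12, due 39, lateness -27
T3: 12→20, due 80, lateness -60
T6: 20→30, due 155, lateness -125
T9: 30→46, due 109, lateness -63
T2: 46→66, due 128, lateness -62
T1: 66→90, due 115, lateness -25
T7: 90→115, due 106, lateness 9
T4: 115→142, due 144, lateness -2
Maximum = 9.

9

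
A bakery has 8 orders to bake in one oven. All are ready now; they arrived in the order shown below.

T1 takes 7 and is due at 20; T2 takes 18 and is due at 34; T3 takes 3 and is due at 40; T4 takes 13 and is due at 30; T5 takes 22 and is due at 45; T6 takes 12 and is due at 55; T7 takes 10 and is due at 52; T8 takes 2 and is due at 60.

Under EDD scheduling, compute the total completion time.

414

EDD (increasing due date): T1 T4 T2 T3 T5 T7 T6 T8.
T1: 0→7
T4: 7→20
T2: 20→38
T3: 38→41
T5: 41→63
T7: 63→73
T6: 73→85
T8: 85→87
Sum = 7+20+38+41+63+73+85+87 = 414.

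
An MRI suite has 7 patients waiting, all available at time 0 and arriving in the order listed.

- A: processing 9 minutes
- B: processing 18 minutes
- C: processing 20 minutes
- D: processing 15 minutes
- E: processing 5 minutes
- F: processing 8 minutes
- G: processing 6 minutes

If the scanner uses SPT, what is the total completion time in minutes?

SPT (increasing processing time): E G F A D B C.
E: 0→5
G: 5→11
F: 11→19
A: 19→28
D: 28→43
B: 43→61
C: 61→81
Sum = 5+11+19+28+43+61+81 = 248.

248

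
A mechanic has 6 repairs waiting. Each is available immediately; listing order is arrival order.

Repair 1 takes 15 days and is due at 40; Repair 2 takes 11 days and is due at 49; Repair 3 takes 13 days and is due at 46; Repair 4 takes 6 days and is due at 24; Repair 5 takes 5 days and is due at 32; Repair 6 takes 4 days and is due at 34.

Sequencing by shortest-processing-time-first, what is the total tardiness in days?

SPT (increasing processing time): Repair 6 Repair 5 Repair 4 Repair 2 Repair 3 Repair 1.
Repair 6: 0→4, due 34, tardiness 0
Repair 5: 4→9, due 32, tardiness 0
Repair 4: 9→15, due 24, tardiness 0
Repair 2: 15→26, due 49, tardiness 0
Repair 3: 26→39, due 46, tardiness 0
Repair 1: 39→54, due 40, tardiness 14
Sum = 0+0+0+0+0+14 = 14.

14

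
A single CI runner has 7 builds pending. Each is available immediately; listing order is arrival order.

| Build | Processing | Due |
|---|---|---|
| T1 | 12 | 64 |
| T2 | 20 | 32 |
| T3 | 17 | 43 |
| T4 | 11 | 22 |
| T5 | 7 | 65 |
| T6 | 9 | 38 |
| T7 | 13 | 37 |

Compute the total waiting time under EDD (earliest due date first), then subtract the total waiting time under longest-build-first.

EDD (increasing due date): T4 T2 T7 T6 T3 T1 T5.
T4: waits 0, runs 0→11
T2: waits 11, runs 11→31
T7: waits 31, runs 31→44
T6: waits 44, runs 44→53
T3: waits 53, runs 53→70
T1: waits 70, runs 70→82
T5: waits 82, runs 82→89
Sum = 0+11+31+44+53+70+82 = 291.
LPT (decreasing processing time): T2 T3 T7 T1 T4 T6 T5.
T2: waits 0, runs 0→20
T3: waits 20, runs 20→37
T7: waits 37, runs 37→50
T1: waits 50, runs 50→62
T4: waits 62, runs 62→73
T6: waits 73, runs 73→82
T5: waits 82, runs 82→89
Sum = 0+20+37+50+62+73+82 = 324.
Difference = 291 − 324 = -33.

-33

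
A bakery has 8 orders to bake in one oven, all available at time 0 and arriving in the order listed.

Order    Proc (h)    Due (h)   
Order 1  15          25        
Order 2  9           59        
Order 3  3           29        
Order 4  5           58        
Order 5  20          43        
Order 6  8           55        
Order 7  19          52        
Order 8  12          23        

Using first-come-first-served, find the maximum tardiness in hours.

68

FIFO (arrival order): Order 1 Order 2 Order 3 Order 4 Order 5 Order 6 Order 7 Order 8.
Order 1: 0→15, due 25, tardiness 0
Order 2: 15→24, due 59, tardiness 0
Order 3: 24→27, due 29, tardiness 0
Order 4: 27→32, due 58, tardiness 0
Order 5: 32→52, due 43, tardiness 9
Order 6: 52→60, due 55, tardiness 5
Order 7: 60→79, due 52, tardiness 27
Order 8: 79→91, due 23, tardiness 68
Maximum = 68.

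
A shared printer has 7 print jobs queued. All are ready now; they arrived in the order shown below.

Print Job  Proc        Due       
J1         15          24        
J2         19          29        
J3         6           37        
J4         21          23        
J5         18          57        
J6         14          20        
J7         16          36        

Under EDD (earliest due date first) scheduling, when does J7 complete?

85

EDD (increasing due date): J6 J4 J1 J2 J7 J3 J5.
J6: 0→14
J4: 14→35
J1: 35→50
J2: 50→69
J7: 69→85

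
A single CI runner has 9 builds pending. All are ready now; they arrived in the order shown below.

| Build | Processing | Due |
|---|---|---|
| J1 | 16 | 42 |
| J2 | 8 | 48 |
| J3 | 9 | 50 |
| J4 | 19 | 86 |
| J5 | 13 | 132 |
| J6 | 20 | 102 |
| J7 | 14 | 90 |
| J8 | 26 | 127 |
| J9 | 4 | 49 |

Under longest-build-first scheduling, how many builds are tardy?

5

LPT (decreasing processing time): J8 J6 J4 J1 J7 J5 J3 J2 J9.
J8: 0→26, due 127, tardiness 0
J6: 26→46, due 102, tardiness 0
J4: 46→65, due 86, tardiness 0
J1: 65→81, due 42, tardiness 39
J7: 81→95, due 90, tardiness 5
J5: 95→108, due 132, tardiness 0
J3: 108→117, due 50, tardiness 67
J2: 117→125, due 48, tardiness 77
J9: 125→129, due 49, tardiness 80
Late builds: 5.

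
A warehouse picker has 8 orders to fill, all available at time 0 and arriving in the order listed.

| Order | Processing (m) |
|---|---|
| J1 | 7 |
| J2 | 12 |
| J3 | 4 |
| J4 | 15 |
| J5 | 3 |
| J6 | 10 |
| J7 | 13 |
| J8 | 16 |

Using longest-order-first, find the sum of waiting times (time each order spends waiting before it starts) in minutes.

363

LPT (decreasing processing time): J8 J4 J7 J2 J6 J1 J3 J5.
J8: waits 0, runs 0→16
J4: waits 16, runs 16→31
J7: waits 31, runs 31→44
J2: waits 44, runs 44→56
J6: waits 56, runs 56→66
J1: waits 66, runs 66→73
J3: waits 73, runs 73→77
J5: waits 77, runs 77→80
Sum = 0+16+31+44+56+66+73+77 = 363.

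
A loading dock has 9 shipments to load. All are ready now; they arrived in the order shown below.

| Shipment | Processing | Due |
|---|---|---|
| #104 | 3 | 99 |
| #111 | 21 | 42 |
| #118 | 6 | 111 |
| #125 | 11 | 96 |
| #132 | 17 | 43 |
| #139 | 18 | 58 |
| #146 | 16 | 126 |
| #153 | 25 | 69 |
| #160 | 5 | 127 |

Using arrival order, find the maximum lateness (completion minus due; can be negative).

48

FIFO (arrival order): #104 #111 #118 #125 #132 #139 #146 #153 #160.
#104: 0→3, due 99, lateness -96
#111: 3→24, due 42, lateness -18
#118: 24→30, due 111, lateness -81
#125: 30→41, due 96, lateness -55
#132: 41→58, due 43, lateness 15
#139: 58→76, due 58, lateness 18
#146: 76→92, due 126, lateness -34
#153: 92→117, due 69, lateness 48
#160: 117→122, due 127, lateness -5
Maximum = 48.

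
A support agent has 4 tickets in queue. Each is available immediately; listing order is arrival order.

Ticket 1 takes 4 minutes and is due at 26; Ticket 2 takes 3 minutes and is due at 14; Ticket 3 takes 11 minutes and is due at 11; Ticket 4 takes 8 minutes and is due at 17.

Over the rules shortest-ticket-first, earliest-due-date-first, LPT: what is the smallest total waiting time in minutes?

25

SPT (increasing processing time): Ticket 2 Ticket 1 Ticket 4 Ticket 3.
Ticket 2: waits 0, runs 0→3
Ticket 1: waits 3, runs 3→7
Ticket 4: waits 7, runs 7→15
Ticket 3: waits 15, runs 15→26
Sum = 0+3+7+15 = 25.
EDD (increasing due date): Ticket 3 Ticket 2 Ticket 4 Ticket 1.
Ticket 3: waits 0, runs 0→11
Ticket 2: waits 11, runs 11→14
Ticket 4: waits 14, runs 14→22
Ticket 1: waits 22, runs 22→26
Sum = 0+11+14+22 = 47.
LPT (decreasing processing time): Ticket 3 Ticket 4 Ticket 1 Ticket 2.
Ticket 3: waits 0, runs 0→11
Ticket 4: waits 11, runs 11→19
Ticket 1: waits 19, runs 19→23
Ticket 2: waits 23, runs 23→26
Sum = 0+11+19+23 = 53.
SPT 25, EDD 47, LPT 53 → minimum 25.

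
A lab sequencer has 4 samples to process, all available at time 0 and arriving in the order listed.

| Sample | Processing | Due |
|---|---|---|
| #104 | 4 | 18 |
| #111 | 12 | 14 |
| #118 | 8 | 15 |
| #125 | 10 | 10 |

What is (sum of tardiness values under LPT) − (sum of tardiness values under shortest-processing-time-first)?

11

LPT (decreasing processing time): #111 #125 #118 #104.
#111: 0→12, due 14, tardiness 0
#125: 12→22, due 10, tardiness 12
#118: 22→30, due 15, tardiness 15
#104: 30→34, due 18, tardiness 16
Sum = 0+12+15+16 = 43.
SPT (increasing processing time): #104 #118 #125 #111.
#104: 0→4, due 18, tardiness 0
#118: 4→12, due 15, tardiness 0
#125: 12→22, due 10, tardiness 12
#111: 22→34, due 14, tardiness 20
Sum = 0+0+12+20 = 32.
Difference = 43 − 32 = 11.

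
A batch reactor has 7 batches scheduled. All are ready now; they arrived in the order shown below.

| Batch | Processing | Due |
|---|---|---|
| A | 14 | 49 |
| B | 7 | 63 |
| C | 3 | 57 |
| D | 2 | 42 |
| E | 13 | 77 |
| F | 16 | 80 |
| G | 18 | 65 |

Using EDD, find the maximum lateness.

-7

EDD (increasing due date): D A C B G E F.
D: 0→2, due 42, lateness -40
A: 2→16, due 49, lateness -33
C: 16→19, due 57, lateness -38
B: 19→26, due 63, lateness -37
G: 26→44, due 65, lateness -21
E: 44→57, due 77, lateness -20
F: 57→73, due 80, lateness -7
Maximum = -7.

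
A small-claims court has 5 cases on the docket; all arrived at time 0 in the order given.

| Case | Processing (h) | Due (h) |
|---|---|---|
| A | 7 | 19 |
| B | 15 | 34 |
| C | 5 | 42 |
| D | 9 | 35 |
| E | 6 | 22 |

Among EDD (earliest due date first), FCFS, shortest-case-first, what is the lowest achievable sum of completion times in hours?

EDD (increasing due date): A E B D C.
A: 0→7
E: 7→13
B: 13→28
D: 28→37
C: 37→42
Sum = 7+13+28+37+42 = 127.
FIFO (arrival order): A B C D E.
A: 0→7
B: 7→22
C: 22→27
D: 27→36
E: 36→42
Sum = 7+22+27+36+42 = 134.
SPT (increasing processing time): C E A D B.
C: 0→5
E: 5→11
A: 11→18
D: 18→27
B: 27→42
Sum = 5+11+18+27+42 = 103.
EDD 127, FIFO 134, SPT 103 → minimum 103.

103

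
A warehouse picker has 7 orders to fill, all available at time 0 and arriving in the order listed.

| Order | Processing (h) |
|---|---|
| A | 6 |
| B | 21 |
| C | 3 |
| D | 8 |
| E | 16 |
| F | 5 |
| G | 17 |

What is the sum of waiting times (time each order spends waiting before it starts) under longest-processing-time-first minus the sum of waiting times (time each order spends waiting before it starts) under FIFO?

102

LPT (decreasing processing time): B G E D A F C.
B: waits 0, runs 0→21
G: waits 21, runs 21→38
E: waits 38, runs 38→54
D: waits 54, runs 54→62
A: waits 62, runs 62→68
F: waits 68, runs 68→73
C: waits 73, runs 73→76
Sum = 0+21+38+54+62+68+73 = 316.
FIFO (arrival order): A B C D E F G.
A: waits 0, runs 0→6
B: waits 6, runs 6→27
C: waits 27, runs 27→30
D: waits 30, runs 30→38
E: waits 38, runs 38→54
F: waits 54, runs 54→59
G: waits 59, runs 59→76
Sum = 0+6+27+30+38+54+59 = 214.
Difference = 316 − 214 = 102.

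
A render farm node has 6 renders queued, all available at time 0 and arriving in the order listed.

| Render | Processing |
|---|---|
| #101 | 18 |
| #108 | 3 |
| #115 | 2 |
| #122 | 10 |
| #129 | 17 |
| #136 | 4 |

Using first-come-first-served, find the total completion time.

199

FIFO (arrival order): #101 #108 #115 #122 #129 #136.
#101: 0→18
#108: 18→21
#115: 21→23
#122: 23→33
#129: 33→50
#136: 50→54
Sum = 18+21+23+33+50+54 = 199.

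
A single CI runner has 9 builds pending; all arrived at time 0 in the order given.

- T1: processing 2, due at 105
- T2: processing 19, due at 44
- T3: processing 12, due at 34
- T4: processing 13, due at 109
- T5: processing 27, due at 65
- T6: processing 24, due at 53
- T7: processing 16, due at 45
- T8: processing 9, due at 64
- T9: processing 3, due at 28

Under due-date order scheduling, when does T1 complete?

112

EDD (increasing due date): T9 T3 T2 T7 T6 T8 T5 T1 T4.
T9: 0→3
T3: 3→15
T2: 15→34
T7: 34→50
T6: 50→74
T8: 74→83
T5: 83→110
T1: 110→112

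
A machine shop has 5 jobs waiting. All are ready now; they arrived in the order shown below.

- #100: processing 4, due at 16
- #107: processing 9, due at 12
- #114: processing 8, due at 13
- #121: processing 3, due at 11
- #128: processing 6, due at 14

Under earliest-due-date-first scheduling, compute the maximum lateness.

14

EDD (increasing due date): #121 #107 #114 #128 #100.
#121: 0→3, due 11, lateness -8
#107: 3→12, due 12, lateness 0
#114: 12→20, due 13, lateness 7
#128: 20→26, due 14, lateness 12
#100: 26→30, due 16, lateness 14
Maximum = 14.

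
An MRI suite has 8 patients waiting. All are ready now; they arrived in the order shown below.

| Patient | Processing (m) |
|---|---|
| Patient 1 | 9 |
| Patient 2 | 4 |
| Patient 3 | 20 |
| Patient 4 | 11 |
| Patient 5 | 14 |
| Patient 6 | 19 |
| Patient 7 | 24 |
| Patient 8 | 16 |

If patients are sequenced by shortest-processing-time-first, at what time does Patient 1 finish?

SPT (increasing processing time): Patient 2 Patient 1 Patient 4 Patient 5 Patient 8 Patient 6 Patient 3 Patient 7.
Patient 2: 0→4
Patient 1: 4→13

13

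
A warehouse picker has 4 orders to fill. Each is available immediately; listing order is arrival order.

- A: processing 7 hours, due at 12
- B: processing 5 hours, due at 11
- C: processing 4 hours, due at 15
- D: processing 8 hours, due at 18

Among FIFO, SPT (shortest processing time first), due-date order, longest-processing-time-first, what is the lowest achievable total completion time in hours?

53

FIFO (arrival order): A B C D.
A: 0→7
B: 7→12
C: 12→16
D: 16→24
Sum = 7+12+16+24 = 59.
SPT (increasing processing time): C B A D.
C: 0→4
B: 4→9
A: 9→16
D: 16→24
Sum = 4+9+16+24 = 53.
EDD (increasing due date): B A C D.
B: 0→5
A: 5→12
C: 12→16
D: 16→24
Sum = 5+12+16+24 = 57.
LPT (decreasing processing time): D A B C.
D: 0→8
A: 8→15
B: 15→20
C: 20→24
Sum = 8+15+20+24 = 67.
FIFO 59, SPT 53, EDD 57, LPT 67 → minimum 53.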